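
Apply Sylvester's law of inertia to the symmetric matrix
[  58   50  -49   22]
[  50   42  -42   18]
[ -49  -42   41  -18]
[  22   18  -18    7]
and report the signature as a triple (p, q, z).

Answer: (1, 3, 0)

Derivation:
step 0: pivot 58 → sign +
step 1: pivot -32/29 → sign −
step 2: pivot -11/32 → sign −
step 3: pivot -1/11 → sign −
signature = (1, 3, 0)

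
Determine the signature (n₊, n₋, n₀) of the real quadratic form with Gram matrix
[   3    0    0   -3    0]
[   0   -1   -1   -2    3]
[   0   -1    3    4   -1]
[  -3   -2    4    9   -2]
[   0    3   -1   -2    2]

step 0: pivot 3 → sign +
step 1: pivot -1 → sign −
step 2: pivot 4 → sign +
step 3: pivot 1 → sign +
step 4: pivot 3 → sign +
signature = (4, 1, 0)

Answer: (4, 1, 0)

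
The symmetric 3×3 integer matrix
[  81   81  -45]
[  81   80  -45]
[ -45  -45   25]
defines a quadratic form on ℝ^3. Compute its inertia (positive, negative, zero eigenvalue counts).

step 0: pivot 81 → sign +
step 1: pivot -1 → sign −
step 2: row/col 2 already zero → sign 0
signature = (1, 1, 1)

Answer: (1, 1, 1)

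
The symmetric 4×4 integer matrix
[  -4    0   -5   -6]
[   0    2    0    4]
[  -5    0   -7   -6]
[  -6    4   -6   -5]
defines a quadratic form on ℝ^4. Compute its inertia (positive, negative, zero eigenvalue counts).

step 0: pivot -4 → sign −
step 1: pivot 2 → sign +
step 2: pivot -3/4 → sign −
step 3: pivot -1 → sign −
signature = (1, 3, 0)

Answer: (1, 3, 0)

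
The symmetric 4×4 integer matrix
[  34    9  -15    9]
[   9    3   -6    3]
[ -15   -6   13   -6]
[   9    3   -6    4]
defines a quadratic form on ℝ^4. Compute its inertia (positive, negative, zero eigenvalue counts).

step 0: pivot 34 → sign +
step 1: pivot 21/34 → sign +
step 2: pivot -2/7 → sign −
step 3: pivot 1 → sign +
signature = (3, 1, 0)

Answer: (3, 1, 0)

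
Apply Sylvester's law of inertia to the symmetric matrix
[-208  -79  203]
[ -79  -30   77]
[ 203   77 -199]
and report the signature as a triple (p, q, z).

Answer: (1, 2, 0)

Derivation:
step 0: pivot -208 → sign −
step 1: pivot 1/208 → sign +
step 2: pivot -3 → sign −
signature = (1, 2, 0)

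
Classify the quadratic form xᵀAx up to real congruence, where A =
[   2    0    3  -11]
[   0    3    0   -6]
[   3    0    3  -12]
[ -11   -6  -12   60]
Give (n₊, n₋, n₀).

Answer: (3, 1, 0)

Derivation:
step 0: pivot 2 → sign +
step 1: pivot 3 → sign +
step 2: pivot -3/2 → sign −
step 3: pivot 1 → sign +
signature = (3, 1, 0)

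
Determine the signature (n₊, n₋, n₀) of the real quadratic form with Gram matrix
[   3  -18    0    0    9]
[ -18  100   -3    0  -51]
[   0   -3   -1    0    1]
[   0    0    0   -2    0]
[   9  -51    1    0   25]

step 0: pivot 3 → sign +
step 1: pivot -8 → sign −
step 2: pivot 1/8 → sign +
step 3: pivot -2 → sign −
step 4: pivot -1 → sign −
signature = (2, 3, 0)

Answer: (2, 3, 0)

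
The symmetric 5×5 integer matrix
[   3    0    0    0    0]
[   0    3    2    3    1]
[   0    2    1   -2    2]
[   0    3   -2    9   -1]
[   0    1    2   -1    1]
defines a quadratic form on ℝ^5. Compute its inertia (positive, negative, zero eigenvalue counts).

step 0: pivot 3 → sign +
step 1: pivot 3 → sign +
step 2: pivot -1/3 → sign −
step 3: pivot 54 → sign +
step 4: row/col 4 already zero → sign 0
signature = (3, 1, 1)

Answer: (3, 1, 1)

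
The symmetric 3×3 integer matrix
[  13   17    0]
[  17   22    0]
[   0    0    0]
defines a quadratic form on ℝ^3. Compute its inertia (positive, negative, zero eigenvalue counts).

Answer: (1, 1, 1)

Derivation:
step 0: pivot 13 → sign +
step 1: pivot -3/13 → sign −
step 2: row/col 2 already zero → sign 0
signature = (1, 1, 1)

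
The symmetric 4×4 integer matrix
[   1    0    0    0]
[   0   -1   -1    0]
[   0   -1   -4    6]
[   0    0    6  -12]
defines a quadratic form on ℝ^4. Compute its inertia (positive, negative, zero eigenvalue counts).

step 0: pivot 1 → sign +
step 1: pivot -1 → sign −
step 2: pivot -3 → sign −
step 3: row/col 3 already zero → sign 0
signature = (1, 2, 1)

Answer: (1, 2, 1)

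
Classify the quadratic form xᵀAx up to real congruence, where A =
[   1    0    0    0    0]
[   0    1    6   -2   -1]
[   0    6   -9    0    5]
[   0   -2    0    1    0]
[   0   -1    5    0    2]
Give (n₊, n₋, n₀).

Answer: (3, 2, 0)

Derivation:
step 0: pivot 1 → sign +
step 1: pivot 1 → sign +
step 2: pivot -45 → sign −
step 3: pivot 1/5 → sign +
step 4: pivot -2/3 → sign −
signature = (3, 2, 0)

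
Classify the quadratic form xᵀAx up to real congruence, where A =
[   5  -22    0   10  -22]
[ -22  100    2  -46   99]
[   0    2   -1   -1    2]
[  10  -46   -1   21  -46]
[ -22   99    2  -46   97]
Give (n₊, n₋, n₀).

Answer: (3, 2, 0)

Derivation:
step 0: pivot 5 → sign +
step 1: pivot 16/5 → sign +
step 2: pivot -9/4 → sign −
step 3: pivot -2/9 → sign −
step 4: pivot 1/4 → sign +
signature = (3, 2, 0)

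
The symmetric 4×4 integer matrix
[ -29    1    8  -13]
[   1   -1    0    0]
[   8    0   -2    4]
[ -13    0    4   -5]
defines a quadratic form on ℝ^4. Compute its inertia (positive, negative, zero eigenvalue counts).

step 0: pivot -29 → sign −
step 1: pivot -28/29 → sign −
step 2: pivot 2/7 → sign +
step 3: pivot 3/4 → sign +
signature = (2, 2, 0)

Answer: (2, 2, 0)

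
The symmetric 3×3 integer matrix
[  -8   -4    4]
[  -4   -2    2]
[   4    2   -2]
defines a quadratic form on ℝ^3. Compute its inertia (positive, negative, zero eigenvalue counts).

Answer: (0, 1, 2)

Derivation:
step 0: pivot -8 → sign −
step 1: row/col 1 already zero → sign 0
step 2: row/col 2 already zero → sign 0
signature = (0, 1, 2)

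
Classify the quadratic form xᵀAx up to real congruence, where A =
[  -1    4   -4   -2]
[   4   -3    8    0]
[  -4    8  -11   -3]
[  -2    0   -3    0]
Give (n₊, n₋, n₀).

step 0: pivot -1 → sign −
step 1: pivot 13 → sign +
step 2: pivot 1/13 → sign +
step 3: pivot -1 → sign −
signature = (2, 2, 0)

Answer: (2, 2, 0)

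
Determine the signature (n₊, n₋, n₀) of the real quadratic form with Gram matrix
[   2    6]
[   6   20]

Answer: (2, 0, 0)

Derivation:
step 0: pivot 2 → sign +
step 1: pivot 2 → sign +
signature = (2, 0, 0)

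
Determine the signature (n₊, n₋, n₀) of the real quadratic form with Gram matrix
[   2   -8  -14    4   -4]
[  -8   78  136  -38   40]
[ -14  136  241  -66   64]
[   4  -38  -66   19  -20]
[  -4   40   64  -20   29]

step 0: pivot 2 → sign +
step 1: pivot 46 → sign +
step 2: pivot 89/23 → sign +
step 3: pivot 41/89 → sign +
step 4: pivot -3/41 → sign −
signature = (4, 1, 0)

Answer: (4, 1, 0)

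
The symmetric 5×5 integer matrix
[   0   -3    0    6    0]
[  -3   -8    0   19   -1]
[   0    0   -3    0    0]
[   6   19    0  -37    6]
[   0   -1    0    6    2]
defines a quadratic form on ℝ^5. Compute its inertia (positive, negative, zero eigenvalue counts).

step 0: pivot -8 → sign −
step 1: pivot 9/8 → sign +
step 2: pivot -3 → sign −
step 3: pivot 7 → sign +
step 4: pivot -2/7 → sign −
signature = (2, 3, 0)

Answer: (2, 3, 0)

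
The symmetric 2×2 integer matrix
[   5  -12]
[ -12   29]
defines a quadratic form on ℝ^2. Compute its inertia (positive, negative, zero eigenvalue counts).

Answer: (2, 0, 0)

Derivation:
step 0: pivot 5 → sign +
step 1: pivot 1/5 → sign +
signature = (2, 0, 0)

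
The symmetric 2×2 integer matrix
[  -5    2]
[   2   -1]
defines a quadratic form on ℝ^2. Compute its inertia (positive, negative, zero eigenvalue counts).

Answer: (0, 2, 0)

Derivation:
step 0: pivot -5 → sign −
step 1: pivot -1/5 → sign −
signature = (0, 2, 0)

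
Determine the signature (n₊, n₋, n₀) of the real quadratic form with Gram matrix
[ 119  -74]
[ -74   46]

step 0: pivot 119 → sign +
step 1: pivot -2/119 → sign −
signature = (1, 1, 0)

Answer: (1, 1, 0)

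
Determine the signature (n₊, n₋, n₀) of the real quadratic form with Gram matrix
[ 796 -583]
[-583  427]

Answer: (2, 0, 0)

Derivation:
step 0: pivot 796 → sign +
step 1: pivot 3/796 → sign +
signature = (2, 0, 0)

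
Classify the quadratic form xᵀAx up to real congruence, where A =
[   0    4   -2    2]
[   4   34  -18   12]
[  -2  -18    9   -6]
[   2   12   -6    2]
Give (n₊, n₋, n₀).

step 0: pivot 34 → sign +
step 1: pivot -8/17 → sign −
step 2: pivot -1/2 → sign −
step 3: pivot -1 → sign −
signature = (1, 3, 0)

Answer: (1, 3, 0)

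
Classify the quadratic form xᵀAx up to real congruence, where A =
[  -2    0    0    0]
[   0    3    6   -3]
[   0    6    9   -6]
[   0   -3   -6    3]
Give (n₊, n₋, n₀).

step 0: pivot -2 → sign −
step 1: pivot 3 → sign +
step 2: pivot -3 → sign −
step 3: row/col 3 already zero → sign 0
signature = (1, 2, 1)

Answer: (1, 2, 1)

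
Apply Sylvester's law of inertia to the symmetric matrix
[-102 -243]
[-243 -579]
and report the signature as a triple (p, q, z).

step 0: pivot -102 → sign −
step 1: pivot -3/34 → sign −
signature = (0, 2, 0)

Answer: (0, 2, 0)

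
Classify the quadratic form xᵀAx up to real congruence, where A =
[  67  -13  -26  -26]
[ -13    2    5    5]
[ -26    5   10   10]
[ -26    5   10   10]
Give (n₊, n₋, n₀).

Answer: (1, 2, 1)

Derivation:
step 0: pivot 67 → sign +
step 1: pivot -35/67 → sign −
step 2: pivot -3/35 → sign −
step 3: row/col 3 already zero → sign 0
signature = (1, 2, 1)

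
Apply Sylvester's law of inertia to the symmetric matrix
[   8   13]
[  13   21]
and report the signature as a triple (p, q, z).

step 0: pivot 8 → sign +
step 1: pivot -1/8 → sign −
signature = (1, 1, 0)

Answer: (1, 1, 0)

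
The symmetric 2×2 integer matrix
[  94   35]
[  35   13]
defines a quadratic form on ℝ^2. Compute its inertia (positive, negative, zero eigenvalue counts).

Answer: (1, 1, 0)

Derivation:
step 0: pivot 94 → sign +
step 1: pivot -3/94 → sign −
signature = (1, 1, 0)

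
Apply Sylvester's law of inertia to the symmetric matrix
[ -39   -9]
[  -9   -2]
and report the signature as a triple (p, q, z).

Answer: (1, 1, 0)

Derivation:
step 0: pivot -39 → sign −
step 1: pivot 1/13 → sign +
signature = (1, 1, 0)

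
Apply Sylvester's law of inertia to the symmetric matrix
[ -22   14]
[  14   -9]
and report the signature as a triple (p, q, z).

step 0: pivot -22 → sign −
step 1: pivot -1/11 → sign −
signature = (0, 2, 0)

Answer: (0, 2, 0)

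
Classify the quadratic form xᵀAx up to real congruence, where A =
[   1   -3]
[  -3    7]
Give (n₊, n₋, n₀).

Answer: (1, 1, 0)

Derivation:
step 0: pivot 1 → sign +
step 1: pivot -2 → sign −
signature = (1, 1, 0)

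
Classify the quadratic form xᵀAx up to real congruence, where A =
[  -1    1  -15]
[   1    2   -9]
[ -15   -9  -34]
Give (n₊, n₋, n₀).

Answer: (1, 2, 0)

Derivation:
step 0: pivot -1 → sign −
step 1: pivot 3 → sign +
step 2: pivot -1 → sign −
signature = (1, 2, 0)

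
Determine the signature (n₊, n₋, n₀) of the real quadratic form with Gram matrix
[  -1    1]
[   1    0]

Answer: (1, 1, 0)

Derivation:
step 0: pivot -1 → sign −
step 1: pivot 1 → sign +
signature = (1, 1, 0)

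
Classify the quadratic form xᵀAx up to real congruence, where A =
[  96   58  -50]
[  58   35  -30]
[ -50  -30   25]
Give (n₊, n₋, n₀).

Answer: (1, 1, 1)

Derivation:
step 0: pivot 96 → sign +
step 1: pivot -1/24 → sign −
step 2: row/col 2 already zero → sign 0
signature = (1, 1, 1)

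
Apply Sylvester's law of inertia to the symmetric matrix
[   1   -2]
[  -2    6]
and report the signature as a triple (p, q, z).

step 0: pivot 1 → sign +
step 1: pivot 2 → sign +
signature = (2, 0, 0)

Answer: (2, 0, 0)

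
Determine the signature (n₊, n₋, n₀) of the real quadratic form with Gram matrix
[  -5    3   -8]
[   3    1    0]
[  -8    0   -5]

step 0: pivot -5 → sign −
step 1: pivot 14/5 → sign +
step 2: pivot -3/7 → sign −
signature = (1, 2, 0)

Answer: (1, 2, 0)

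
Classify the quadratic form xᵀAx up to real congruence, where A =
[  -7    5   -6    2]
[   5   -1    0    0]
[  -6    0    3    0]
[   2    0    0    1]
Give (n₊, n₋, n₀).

step 0: pivot -7 → sign −
step 1: pivot 18/7 → sign +
step 2: pivot 1 → sign +
step 3: pivot 1/3 → sign +
signature = (3, 1, 0)

Answer: (3, 1, 0)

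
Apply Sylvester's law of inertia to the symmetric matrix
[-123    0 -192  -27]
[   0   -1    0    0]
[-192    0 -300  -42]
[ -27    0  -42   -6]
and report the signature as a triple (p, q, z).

step 0: pivot -123 → sign −
step 1: pivot -1 → sign −
step 2: pivot -12/41 → sign −
step 3: row/col 3 already zero → sign 0
signature = (0, 3, 1)

Answer: (0, 3, 1)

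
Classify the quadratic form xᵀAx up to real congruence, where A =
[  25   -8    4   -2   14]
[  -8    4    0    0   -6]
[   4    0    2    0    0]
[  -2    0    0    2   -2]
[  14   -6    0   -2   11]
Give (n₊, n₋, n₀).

step 0: pivot 25 → sign +
step 1: pivot 36/25 → sign +
step 2: pivot 2/9 → sign +
step 3: pivot -2 → sign −
step 4: row/col 4 already zero → sign 0
signature = (3, 1, 1)

Answer: (3, 1, 1)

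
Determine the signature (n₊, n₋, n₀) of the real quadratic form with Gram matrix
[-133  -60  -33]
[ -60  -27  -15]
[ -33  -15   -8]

step 0: pivot -133 → sign −
step 1: pivot 9/133 → sign +
step 2: row/col 2 already zero → sign 0
signature = (1, 1, 1)

Answer: (1, 1, 1)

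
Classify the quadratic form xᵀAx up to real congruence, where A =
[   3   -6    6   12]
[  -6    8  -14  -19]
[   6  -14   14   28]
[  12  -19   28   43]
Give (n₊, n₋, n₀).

Answer: (3, 1, 0)

Derivation:
step 0: pivot 3 → sign +
step 1: pivot -4 → sign −
step 2: pivot 3 → sign +
step 3: pivot 1/2 → sign +
signature = (3, 1, 0)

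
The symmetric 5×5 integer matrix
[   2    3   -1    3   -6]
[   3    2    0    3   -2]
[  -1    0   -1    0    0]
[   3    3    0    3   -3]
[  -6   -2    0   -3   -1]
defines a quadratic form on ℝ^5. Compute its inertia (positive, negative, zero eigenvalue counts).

Answer: (2, 3, 0)

Derivation:
step 0: pivot 2 → sign +
step 1: pivot -5/2 → sign −
step 2: pivot -3/5 → sign −
step 3: pivot 3 → sign +
step 4: pivot -3 → sign −
signature = (2, 3, 0)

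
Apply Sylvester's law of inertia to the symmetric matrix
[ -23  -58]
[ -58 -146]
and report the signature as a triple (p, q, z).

step 0: pivot -23 → sign −
step 1: pivot 6/23 → sign +
signature = (1, 1, 0)

Answer: (1, 1, 0)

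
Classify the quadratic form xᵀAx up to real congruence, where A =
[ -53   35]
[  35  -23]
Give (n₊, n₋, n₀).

Answer: (1, 1, 0)

Derivation:
step 0: pivot -53 → sign −
step 1: pivot 6/53 → sign +
signature = (1, 1, 0)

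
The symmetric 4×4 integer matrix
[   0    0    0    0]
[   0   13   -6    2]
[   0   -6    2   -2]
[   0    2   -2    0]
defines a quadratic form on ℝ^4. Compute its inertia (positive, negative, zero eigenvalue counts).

step 0: pivot 13 → sign +
step 1: pivot -10/13 → sign −
step 2: pivot 6/5 → sign +
step 3: row/col 3 already zero → sign 0
signature = (2, 1, 1)

Answer: (2, 1, 1)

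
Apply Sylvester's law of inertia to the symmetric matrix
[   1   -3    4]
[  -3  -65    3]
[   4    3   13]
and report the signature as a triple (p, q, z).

step 0: pivot 1 → sign +
step 1: pivot -74 → sign −
step 2: pivot 3/74 → sign +
signature = (2, 1, 0)

Answer: (2, 1, 0)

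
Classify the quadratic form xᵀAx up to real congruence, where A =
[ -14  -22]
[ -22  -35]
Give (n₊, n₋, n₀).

Answer: (0, 2, 0)

Derivation:
step 0: pivot -14 → sign −
step 1: pivot -3/7 → sign −
signature = (0, 2, 0)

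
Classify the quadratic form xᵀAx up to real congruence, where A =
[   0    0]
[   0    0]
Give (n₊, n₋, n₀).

Answer: (0, 0, 2)

Derivation:
step 0: row/col 0 already zero → sign 0
step 1: row/col 1 already zero → sign 0
signature = (0, 0, 2)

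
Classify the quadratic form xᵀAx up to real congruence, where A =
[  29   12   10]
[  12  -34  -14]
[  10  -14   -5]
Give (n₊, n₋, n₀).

step 0: pivot 29 → sign +
step 1: pivot -1130/29 → sign −
step 2: pivot -3/565 → sign −
signature = (1, 2, 0)

Answer: (1, 2, 0)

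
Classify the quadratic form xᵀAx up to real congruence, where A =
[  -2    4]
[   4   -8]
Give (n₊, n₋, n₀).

step 0: pivot -2 → sign −
step 1: row/col 1 already zero → sign 0
signature = (0, 1, 1)

Answer: (0, 1, 1)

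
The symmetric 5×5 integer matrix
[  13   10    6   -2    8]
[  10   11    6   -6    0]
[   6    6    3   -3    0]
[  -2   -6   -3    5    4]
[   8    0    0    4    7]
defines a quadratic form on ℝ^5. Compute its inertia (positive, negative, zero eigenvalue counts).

Answer: (2, 3, 0)

Derivation:
step 0: pivot 13 → sign +
step 1: pivot 43/13 → sign +
step 2: pivot -15/43 → sign −
step 3: pivot -6/5 → sign −
step 4: pivot -1 → sign −
signature = (2, 3, 0)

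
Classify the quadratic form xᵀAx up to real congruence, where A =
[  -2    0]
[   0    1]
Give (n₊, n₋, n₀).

Answer: (1, 1, 0)

Derivation:
step 0: pivot -2 → sign −
step 1: pivot 1 → sign +
signature = (1, 1, 0)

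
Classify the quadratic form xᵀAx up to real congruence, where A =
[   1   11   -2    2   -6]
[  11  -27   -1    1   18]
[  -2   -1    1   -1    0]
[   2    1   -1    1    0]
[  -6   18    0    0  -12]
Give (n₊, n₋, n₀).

step 0: pivot 1 → sign +
step 1: pivot -148 → sign −
step 2: pivot -3/148 → sign −
step 3: row/col 3 already zero → sign 0
step 4: row/col 4 already zero → sign 0
signature = (1, 2, 2)

Answer: (1, 2, 2)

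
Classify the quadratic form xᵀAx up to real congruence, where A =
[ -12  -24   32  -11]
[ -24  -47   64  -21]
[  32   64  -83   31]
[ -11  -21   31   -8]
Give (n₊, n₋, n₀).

Answer: (2, 2, 0)

Derivation:
step 0: pivot -12 → sign −
step 1: pivot 1 → sign +
step 2: pivot 7/3 → sign +
step 3: pivot -3/28 → sign −
signature = (2, 2, 0)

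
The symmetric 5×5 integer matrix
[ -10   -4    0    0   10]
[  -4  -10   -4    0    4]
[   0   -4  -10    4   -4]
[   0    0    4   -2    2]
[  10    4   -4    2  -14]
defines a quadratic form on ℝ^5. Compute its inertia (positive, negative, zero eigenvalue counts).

Answer: (0, 5, 0)

Derivation:
step 0: pivot -10 → sign −
step 1: pivot -42/5 → sign −
step 2: pivot -170/21 → sign −
step 3: pivot -2/85 → sign −
step 4: pivot -2 → sign −
signature = (0, 5, 0)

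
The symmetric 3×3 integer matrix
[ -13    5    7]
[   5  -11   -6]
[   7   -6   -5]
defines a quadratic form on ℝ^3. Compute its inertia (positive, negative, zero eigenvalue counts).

step 0: pivot -13 → sign −
step 1: pivot -118/13 → sign −
step 2: pivot -3/118 → sign −
signature = (0, 3, 0)

Answer: (0, 3, 0)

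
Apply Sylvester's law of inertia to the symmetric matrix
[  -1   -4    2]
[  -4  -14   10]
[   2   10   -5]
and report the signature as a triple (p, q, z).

step 0: pivot -1 → sign −
step 1: pivot 2 → sign +
step 2: pivot -3 → sign −
signature = (1, 2, 0)

Answer: (1, 2, 0)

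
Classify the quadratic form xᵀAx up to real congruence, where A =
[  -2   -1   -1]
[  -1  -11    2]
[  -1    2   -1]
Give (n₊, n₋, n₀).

step 0: pivot -2 → sign −
step 1: pivot -21/2 → sign −
step 2: pivot 2/21 → sign +
signature = (1, 2, 0)

Answer: (1, 2, 0)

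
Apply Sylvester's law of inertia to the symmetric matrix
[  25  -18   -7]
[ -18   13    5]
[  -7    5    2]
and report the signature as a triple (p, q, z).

step 0: pivot 25 → sign +
step 1: pivot 1/25 → sign +
step 2: row/col 2 already zero → sign 0
signature = (2, 0, 1)

Answer: (2, 0, 1)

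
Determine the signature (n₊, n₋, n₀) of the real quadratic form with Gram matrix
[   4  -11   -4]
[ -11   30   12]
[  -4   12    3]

step 0: pivot 4 → sign +
step 1: pivot -1/4 → sign −
step 2: pivot 3 → sign +
signature = (2, 1, 0)

Answer: (2, 1, 0)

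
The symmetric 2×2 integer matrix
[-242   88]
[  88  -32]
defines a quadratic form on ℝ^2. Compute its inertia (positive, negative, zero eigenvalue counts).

Answer: (0, 1, 1)

Derivation:
step 0: pivot -242 → sign −
step 1: row/col 1 already zero → sign 0
signature = (0, 1, 1)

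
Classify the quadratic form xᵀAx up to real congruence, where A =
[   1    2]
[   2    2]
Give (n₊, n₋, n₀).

Answer: (1, 1, 0)

Derivation:
step 0: pivot 1 → sign +
step 1: pivot -2 → sign −
signature = (1, 1, 0)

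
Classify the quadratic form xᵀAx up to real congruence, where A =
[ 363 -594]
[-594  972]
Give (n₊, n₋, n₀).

step 0: pivot 363 → sign +
step 1: row/col 1 already zero → sign 0
signature = (1, 0, 1)

Answer: (1, 0, 1)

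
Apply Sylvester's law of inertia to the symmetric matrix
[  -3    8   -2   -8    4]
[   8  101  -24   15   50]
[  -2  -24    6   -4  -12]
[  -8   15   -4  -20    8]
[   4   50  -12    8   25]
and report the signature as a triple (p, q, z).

step 0: pivot -3 → sign −
step 1: pivot 367/3 → sign +
step 2: pivot 110/367 → sign +
step 3: pivot 49/55 → sign +
step 4: pivot 1/49 → sign +
signature = (4, 1, 0)

Answer: (4, 1, 0)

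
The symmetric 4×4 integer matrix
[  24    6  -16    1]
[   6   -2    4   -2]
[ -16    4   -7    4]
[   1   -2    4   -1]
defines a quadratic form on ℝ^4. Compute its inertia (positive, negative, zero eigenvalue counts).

step 0: pivot 24 → sign +
step 1: pivot -7/2 → sign −
step 2: pivot 13/21 → sign +
step 3: pivot 1/26 → sign +
signature = (3, 1, 0)

Answer: (3, 1, 0)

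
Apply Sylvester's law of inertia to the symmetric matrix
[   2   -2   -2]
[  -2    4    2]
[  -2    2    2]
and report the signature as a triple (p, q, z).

step 0: pivot 2 → sign +
step 1: pivot 2 → sign +
step 2: row/col 2 already zero → sign 0
signature = (2, 0, 1)

Answer: (2, 0, 1)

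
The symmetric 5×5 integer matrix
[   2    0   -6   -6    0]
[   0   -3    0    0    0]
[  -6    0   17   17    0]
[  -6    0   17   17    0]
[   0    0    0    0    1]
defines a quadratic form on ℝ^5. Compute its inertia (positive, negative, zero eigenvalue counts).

step 0: pivot 2 → sign +
step 1: pivot -3 → sign −
step 2: pivot -1 → sign −
step 3: pivot 1 → sign +
step 4: row/col 4 already zero → sign 0
signature = (2, 2, 1)

Answer: (2, 2, 1)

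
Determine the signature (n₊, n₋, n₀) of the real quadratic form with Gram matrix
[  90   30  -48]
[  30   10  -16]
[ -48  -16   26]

Answer: (2, 0, 1)

Derivation:
step 0: pivot 90 → sign +
step 1: pivot 2/5 → sign +
step 2: row/col 2 already zero → sign 0
signature = (2, 0, 1)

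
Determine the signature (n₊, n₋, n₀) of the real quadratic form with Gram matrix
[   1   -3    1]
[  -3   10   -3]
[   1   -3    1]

Answer: (2, 0, 1)

Derivation:
step 0: pivot 1 → sign +
step 1: pivot 1 → sign +
step 2: row/col 2 already zero → sign 0
signature = (2, 0, 1)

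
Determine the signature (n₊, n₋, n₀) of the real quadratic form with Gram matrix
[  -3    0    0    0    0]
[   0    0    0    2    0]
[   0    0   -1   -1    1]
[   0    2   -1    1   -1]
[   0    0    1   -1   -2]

step 0: pivot -3 → sign −
step 1: pivot -1 → sign −
step 2: pivot 2 → sign +
step 3: pivot -2 → sign −
step 4: pivot -1 → sign −
signature = (1, 4, 0)

Answer: (1, 4, 0)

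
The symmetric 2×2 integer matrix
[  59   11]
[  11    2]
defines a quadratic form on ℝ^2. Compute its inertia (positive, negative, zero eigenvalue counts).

Answer: (1, 1, 0)

Derivation:
step 0: pivot 59 → sign +
step 1: pivot -3/59 → sign −
signature = (1, 1, 0)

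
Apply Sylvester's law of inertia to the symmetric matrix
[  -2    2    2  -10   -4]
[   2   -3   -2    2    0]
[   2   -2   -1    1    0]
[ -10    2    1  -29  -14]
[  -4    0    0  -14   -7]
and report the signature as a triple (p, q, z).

Answer: (2, 2, 1)

Derivation:
step 0: pivot -2 → sign −
step 1: pivot -1 → sign −
step 2: pivot 1 → sign +
step 3: pivot 4 → sign +
step 4: row/col 4 already zero → sign 0
signature = (2, 2, 1)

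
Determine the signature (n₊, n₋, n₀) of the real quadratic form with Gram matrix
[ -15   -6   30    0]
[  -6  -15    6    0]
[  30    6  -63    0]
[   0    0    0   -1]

step 0: pivot -15 → sign −
step 1: pivot -63/5 → sign −
step 2: pivot -1/7 → sign −
step 3: pivot -1 → sign −
signature = (0, 4, 0)

Answer: (0, 4, 0)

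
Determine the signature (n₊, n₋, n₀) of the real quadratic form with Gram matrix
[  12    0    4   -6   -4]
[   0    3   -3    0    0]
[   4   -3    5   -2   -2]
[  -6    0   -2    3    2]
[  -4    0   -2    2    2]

step 0: pivot 12 → sign +
step 1: pivot 3 → sign +
step 2: pivot 2/3 → sign +
step 3: row/col 3 already zero → sign 0
step 4: row/col 4 already zero → sign 0
signature = (3, 0, 2)

Answer: (3, 0, 2)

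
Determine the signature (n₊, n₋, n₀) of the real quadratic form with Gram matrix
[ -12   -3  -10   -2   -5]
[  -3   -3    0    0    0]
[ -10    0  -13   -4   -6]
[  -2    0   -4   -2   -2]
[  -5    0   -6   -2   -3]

Answer: (1, 4, 0)

Derivation:
step 0: pivot -12 → sign −
step 1: pivot -9/4 → sign −
step 2: pivot -17/9 → sign −
step 3: pivot 2/17 → sign +
step 4: pivot -2 → sign −
signature = (1, 4, 0)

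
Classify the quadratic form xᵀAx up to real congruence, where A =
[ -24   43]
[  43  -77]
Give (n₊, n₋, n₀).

step 0: pivot -24 → sign −
step 1: pivot 1/24 → sign +
signature = (1, 1, 0)

Answer: (1, 1, 0)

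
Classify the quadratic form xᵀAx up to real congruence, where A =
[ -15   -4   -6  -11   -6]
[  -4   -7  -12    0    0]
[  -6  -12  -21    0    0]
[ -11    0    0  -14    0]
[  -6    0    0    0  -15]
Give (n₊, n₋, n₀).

Answer: (1, 4, 0)

Derivation:
step 0: pivot -15 → sign −
step 1: pivot -89/15 → sign −
step 2: pivot -33/89 → sign −
step 3: pivot -3 → sign −
step 4: pivot 3/11 → sign +
signature = (1, 4, 0)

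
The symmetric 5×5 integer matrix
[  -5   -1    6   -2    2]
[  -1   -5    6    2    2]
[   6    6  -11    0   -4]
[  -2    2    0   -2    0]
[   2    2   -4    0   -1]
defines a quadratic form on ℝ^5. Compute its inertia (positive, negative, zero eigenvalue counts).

step 0: pivot -5 → sign −
step 1: pivot -24/5 → sign −
step 2: pivot 1 → sign +
step 3: pivot 1/3 → sign +
step 4: row/col 4 already zero → sign 0
signature = (2, 2, 1)

Answer: (2, 2, 1)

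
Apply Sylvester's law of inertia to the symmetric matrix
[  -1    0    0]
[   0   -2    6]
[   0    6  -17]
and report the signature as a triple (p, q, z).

step 0: pivot -1 → sign −
step 1: pivot -2 → sign −
step 2: pivot 1 → sign +
signature = (1, 2, 0)

Answer: (1, 2, 0)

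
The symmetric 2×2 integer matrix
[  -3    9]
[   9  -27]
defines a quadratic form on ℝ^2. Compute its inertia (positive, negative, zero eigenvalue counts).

step 0: pivot -3 → sign −
step 1: row/col 1 already zero → sign 0
signature = (0, 1, 1)

Answer: (0, 1, 1)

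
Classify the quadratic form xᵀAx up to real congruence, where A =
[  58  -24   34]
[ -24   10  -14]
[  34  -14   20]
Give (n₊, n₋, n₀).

step 0: pivot 58 → sign +
step 1: pivot 2/29 → sign +
step 2: row/col 2 already zero → sign 0
signature = (2, 0, 1)

Answer: (2, 0, 1)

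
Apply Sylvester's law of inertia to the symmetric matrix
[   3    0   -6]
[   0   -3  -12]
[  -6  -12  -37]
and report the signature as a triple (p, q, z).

Answer: (1, 2, 0)

Derivation:
step 0: pivot 3 → sign +
step 1: pivot -3 → sign −
step 2: pivot -1 → sign −
signature = (1, 2, 0)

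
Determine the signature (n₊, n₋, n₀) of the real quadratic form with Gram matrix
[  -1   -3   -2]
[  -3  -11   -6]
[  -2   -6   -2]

step 0: pivot -1 → sign −
step 1: pivot -2 → sign −
step 2: pivot 2 → sign +
signature = (1, 2, 0)

Answer: (1, 2, 0)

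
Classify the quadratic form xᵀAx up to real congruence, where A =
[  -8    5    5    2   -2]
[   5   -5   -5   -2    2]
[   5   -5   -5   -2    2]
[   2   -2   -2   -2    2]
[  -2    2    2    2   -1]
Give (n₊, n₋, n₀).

step 0: pivot -8 → sign −
step 1: pivot -15/8 → sign −
step 2: pivot -6/5 → sign −
step 3: pivot 1 → sign +
step 4: row/col 4 already zero → sign 0
signature = (1, 3, 1)

Answer: (1, 3, 1)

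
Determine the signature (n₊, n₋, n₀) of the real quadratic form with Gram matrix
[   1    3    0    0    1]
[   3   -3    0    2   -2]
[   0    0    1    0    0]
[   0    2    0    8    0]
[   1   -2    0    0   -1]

Answer: (3, 1, 1)

Derivation:
step 0: pivot 1 → sign +
step 1: pivot -12 → sign −
step 2: pivot 1 → sign +
step 3: pivot 25/3 → sign +
step 4: row/col 4 already zero → sign 0
signature = (3, 1, 1)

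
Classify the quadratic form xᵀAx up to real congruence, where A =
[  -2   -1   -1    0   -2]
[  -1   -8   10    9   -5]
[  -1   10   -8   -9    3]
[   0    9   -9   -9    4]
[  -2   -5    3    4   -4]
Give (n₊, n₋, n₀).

step 0: pivot -2 → sign −
step 1: pivot -15/2 → sign −
step 2: pivot 36/5 → sign +
step 3: pivot -2/9 → sign −
step 4: row/col 4 already zero → sign 0
signature = (1, 3, 1)

Answer: (1, 3, 1)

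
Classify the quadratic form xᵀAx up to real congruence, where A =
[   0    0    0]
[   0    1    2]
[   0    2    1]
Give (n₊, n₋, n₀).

step 0: pivot 1 → sign +
step 1: pivot -3 → sign −
step 2: row/col 2 already zero → sign 0
signature = (1, 1, 1)

Answer: (1, 1, 1)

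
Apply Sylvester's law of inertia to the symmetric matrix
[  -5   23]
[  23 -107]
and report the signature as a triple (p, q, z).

Answer: (0, 2, 0)

Derivation:
step 0: pivot -5 → sign −
step 1: pivot -6/5 → sign −
signature = (0, 2, 0)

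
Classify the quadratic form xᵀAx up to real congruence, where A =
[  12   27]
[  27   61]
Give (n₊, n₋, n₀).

step 0: pivot 12 → sign +
step 1: pivot 1/4 → sign +
signature = (2, 0, 0)

Answer: (2, 0, 0)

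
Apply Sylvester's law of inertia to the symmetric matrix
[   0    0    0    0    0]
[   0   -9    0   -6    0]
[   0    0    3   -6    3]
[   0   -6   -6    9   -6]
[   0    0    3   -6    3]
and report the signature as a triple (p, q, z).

Answer: (2, 1, 2)

Derivation:
step 0: pivot -9 → sign −
step 1: pivot 3 → sign +
step 2: pivot 1 → sign +
step 3: row/col 3 already zero → sign 0
step 4: row/col 4 already zero → sign 0
signature = (2, 1, 2)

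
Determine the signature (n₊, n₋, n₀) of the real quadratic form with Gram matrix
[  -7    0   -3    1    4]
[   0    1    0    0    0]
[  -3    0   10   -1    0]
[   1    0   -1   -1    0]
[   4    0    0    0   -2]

step 0: pivot -7 → sign −
step 1: pivot 1 → sign +
step 2: pivot 79/7 → sign +
step 3: pivot -82/79 → sign −
step 4: pivot 6/41 → sign +
signature = (3, 2, 0)

Answer: (3, 2, 0)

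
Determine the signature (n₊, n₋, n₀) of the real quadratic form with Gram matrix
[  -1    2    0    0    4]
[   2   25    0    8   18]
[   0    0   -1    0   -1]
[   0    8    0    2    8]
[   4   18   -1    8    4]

Answer: (2, 3, 0)

Derivation:
step 0: pivot -1 → sign −
step 1: pivot 29 → sign +
step 2: pivot -1 → sign −
step 3: pivot -6/29 → sign −
step 4: pivot 1 → sign +
signature = (2, 3, 0)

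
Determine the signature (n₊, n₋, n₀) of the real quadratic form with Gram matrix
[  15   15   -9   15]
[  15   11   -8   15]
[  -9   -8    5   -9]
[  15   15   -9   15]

step 0: pivot 15 → sign +
step 1: pivot -4 → sign −
step 2: pivot -3/20 → sign −
step 3: row/col 3 already zero → sign 0
signature = (1, 2, 1)

Answer: (1, 2, 1)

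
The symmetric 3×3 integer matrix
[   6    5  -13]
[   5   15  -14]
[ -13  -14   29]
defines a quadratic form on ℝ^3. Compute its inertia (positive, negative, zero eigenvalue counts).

Answer: (2, 1, 0)

Derivation:
step 0: pivot 6 → sign +
step 1: pivot 65/6 → sign +
step 2: pivot -6/65 → sign −
signature = (2, 1, 0)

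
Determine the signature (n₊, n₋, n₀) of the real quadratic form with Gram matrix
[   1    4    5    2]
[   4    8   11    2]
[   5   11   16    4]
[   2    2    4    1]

step 0: pivot 1 → sign +
step 1: pivot -8 → sign −
step 2: pivot 9/8 → sign +
step 3: pivot 1 → sign +
signature = (3, 1, 0)

Answer: (3, 1, 0)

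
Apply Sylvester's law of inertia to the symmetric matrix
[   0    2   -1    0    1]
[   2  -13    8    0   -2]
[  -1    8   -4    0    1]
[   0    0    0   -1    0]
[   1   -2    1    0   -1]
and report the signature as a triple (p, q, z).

Answer: (2, 3, 0)

Derivation:
step 0: pivot -13 → sign −
step 1: pivot 4/13 → sign +
step 2: pivot 3/4 → sign +
step 3: pivot -1 → sign −
step 4: pivot -3 → sign −
signature = (2, 3, 0)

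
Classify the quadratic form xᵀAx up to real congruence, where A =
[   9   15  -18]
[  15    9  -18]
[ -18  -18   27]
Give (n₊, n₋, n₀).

step 0: pivot 9 → sign +
step 1: pivot -16 → sign −
step 2: row/col 2 already zero → sign 0
signature = (1, 1, 1)

Answer: (1, 1, 1)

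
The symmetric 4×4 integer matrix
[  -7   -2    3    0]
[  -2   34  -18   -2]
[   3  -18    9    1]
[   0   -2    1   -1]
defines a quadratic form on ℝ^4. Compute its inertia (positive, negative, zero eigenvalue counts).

step 0: pivot -7 → sign −
step 1: pivot 242/7 → sign +
step 2: pivot -135/121 → sign −
step 3: pivot 1/135 → sign +
signature = (2, 2, 0)

Answer: (2, 2, 0)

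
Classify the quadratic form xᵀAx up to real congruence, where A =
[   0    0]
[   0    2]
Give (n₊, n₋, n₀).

Answer: (1, 0, 1)

Derivation:
step 0: pivot 2 → sign +
step 1: row/col 1 already zero → sign 0
signature = (1, 0, 1)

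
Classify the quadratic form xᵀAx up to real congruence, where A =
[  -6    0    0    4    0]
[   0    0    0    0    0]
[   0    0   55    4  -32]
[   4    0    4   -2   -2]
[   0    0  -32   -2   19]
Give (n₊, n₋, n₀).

step 0: pivot -6 → sign −
step 1: pivot 55 → sign +
step 2: pivot 62/165 → sign +
step 3: pivot 3/31 → sign +
step 4: row/col 4 already zero → sign 0
signature = (3, 1, 1)

Answer: (3, 1, 1)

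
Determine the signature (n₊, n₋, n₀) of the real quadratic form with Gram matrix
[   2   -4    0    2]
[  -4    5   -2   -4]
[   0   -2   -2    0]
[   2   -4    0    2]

step 0: pivot 2 → sign +
step 1: pivot -3 → sign −
step 2: pivot -2/3 → sign −
step 3: row/col 3 already zero → sign 0
signature = (1, 2, 1)

Answer: (1, 2, 1)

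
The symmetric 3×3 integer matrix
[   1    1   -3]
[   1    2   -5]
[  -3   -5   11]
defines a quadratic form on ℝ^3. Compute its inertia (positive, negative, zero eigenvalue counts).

step 0: pivot 1 → sign +
step 1: pivot 1 → sign +
step 2: pivot -2 → sign −
signature = (2, 1, 0)

Answer: (2, 1, 0)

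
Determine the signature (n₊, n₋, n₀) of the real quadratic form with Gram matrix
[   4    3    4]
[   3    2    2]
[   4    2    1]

step 0: pivot 4 → sign +
step 1: pivot -1/4 → sign −
step 2: pivot 1 → sign +
signature = (2, 1, 0)

Answer: (2, 1, 0)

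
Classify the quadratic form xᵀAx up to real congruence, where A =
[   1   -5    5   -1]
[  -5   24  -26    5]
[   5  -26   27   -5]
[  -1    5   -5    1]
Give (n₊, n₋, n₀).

Answer: (2, 1, 1)

Derivation:
step 0: pivot 1 → sign +
step 1: pivot -1 → sign −
step 2: pivot 3 → sign +
step 3: row/col 3 already zero → sign 0
signature = (2, 1, 1)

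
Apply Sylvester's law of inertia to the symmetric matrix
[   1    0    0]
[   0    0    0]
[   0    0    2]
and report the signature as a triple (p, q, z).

step 0: pivot 1 → sign +
step 1: pivot 2 → sign +
step 2: row/col 2 already zero → sign 0
signature = (2, 0, 1)

Answer: (2, 0, 1)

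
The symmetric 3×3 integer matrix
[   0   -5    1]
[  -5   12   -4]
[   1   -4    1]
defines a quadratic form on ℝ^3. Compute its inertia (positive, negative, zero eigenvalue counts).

Answer: (1, 2, 0)

Derivation:
step 0: pivot 12 → sign +
step 1: pivot -25/12 → sign −
step 2: pivot -3/25 → sign −
signature = (1, 2, 0)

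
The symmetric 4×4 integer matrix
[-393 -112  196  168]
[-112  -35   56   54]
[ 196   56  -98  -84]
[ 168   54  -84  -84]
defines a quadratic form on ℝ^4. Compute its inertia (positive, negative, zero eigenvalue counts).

Answer: (0, 3, 1)

Derivation:
step 0: pivot -393 → sign −
step 1: pivot -1211/393 → sign −
step 2: pivot -42/173 → sign −
step 3: row/col 3 already zero → sign 0
signature = (0, 3, 1)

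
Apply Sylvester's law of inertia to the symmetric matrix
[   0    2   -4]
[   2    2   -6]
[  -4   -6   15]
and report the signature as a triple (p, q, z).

step 0: pivot 2 → sign +
step 1: pivot -2 → sign −
step 2: pivot -1 → sign −
signature = (1, 2, 0)

Answer: (1, 2, 0)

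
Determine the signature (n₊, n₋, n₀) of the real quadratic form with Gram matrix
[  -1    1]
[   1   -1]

Answer: (0, 1, 1)

Derivation:
step 0: pivot -1 → sign −
step 1: row/col 1 already zero → sign 0
signature = (0, 1, 1)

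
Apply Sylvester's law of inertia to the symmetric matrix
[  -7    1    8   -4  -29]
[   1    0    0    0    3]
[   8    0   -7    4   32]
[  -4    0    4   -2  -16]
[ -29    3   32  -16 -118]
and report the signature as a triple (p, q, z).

Answer: (3, 2, 0)

Derivation:
step 0: pivot -7 → sign −
step 1: pivot 1/7 → sign +
step 2: pivot -7 → sign −
step 3: pivot 2/7 → sign +
step 4: pivot 1 → sign +
signature = (3, 2, 0)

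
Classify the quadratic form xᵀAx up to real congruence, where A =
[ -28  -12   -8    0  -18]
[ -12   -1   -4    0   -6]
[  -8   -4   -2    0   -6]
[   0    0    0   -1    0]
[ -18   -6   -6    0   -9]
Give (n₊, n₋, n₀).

step 0: pivot -28 → sign −
step 1: pivot 29/7 → sign +
step 2: pivot 6/29 → sign +
step 3: pivot -1 → sign −
step 4: row/col 4 already zero → sign 0
signature = (2, 2, 1)

Answer: (2, 2, 1)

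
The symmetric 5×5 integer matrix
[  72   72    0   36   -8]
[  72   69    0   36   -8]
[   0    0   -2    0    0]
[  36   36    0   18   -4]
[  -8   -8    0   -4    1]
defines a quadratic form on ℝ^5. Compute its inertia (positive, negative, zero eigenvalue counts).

Answer: (2, 2, 1)

Derivation:
step 0: pivot 72 → sign +
step 1: pivot -3 → sign −
step 2: pivot -2 → sign −
step 3: pivot 1/9 → sign +
step 4: row/col 4 already zero → sign 0
signature = (2, 2, 1)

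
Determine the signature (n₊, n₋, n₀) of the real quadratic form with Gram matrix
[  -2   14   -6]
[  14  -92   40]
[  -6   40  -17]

Answer: (2, 1, 0)

Derivation:
step 0: pivot -2 → sign −
step 1: pivot 6 → sign +
step 2: pivot 1/3 → sign +
signature = (2, 1, 0)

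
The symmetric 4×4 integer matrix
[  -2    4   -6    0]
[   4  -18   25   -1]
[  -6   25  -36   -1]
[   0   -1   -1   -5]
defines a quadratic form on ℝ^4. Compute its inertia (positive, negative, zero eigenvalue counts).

step 0: pivot -2 → sign −
step 1: pivot -10 → sign −
step 2: pivot -11/10 → sign −
step 3: pivot -1/11 → sign −
signature = (0, 4, 0)

Answer: (0, 4, 0)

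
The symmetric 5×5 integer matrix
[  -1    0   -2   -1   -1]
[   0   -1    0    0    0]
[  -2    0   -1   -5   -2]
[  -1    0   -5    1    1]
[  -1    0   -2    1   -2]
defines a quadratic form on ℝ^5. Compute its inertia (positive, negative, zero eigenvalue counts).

Answer: (2, 3, 0)

Derivation:
step 0: pivot -1 → sign −
step 1: pivot -1 → sign −
step 2: pivot 3 → sign +
step 3: pivot -1 → sign −
step 4: pivot 3 → sign +
signature = (2, 3, 0)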